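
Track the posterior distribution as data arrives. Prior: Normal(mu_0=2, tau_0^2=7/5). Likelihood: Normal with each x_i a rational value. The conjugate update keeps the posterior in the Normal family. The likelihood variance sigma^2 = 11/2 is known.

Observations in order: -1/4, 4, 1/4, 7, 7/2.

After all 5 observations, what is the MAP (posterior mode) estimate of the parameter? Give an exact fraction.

313/125

obs 1: x=-1/4 → posterior Normal(71/46, 77/69)
obs 2: x=4 → posterior Normal(325/166, 77/83)
obs 3: x=1/4 → posterior Normal(166/97, 77/97)
obs 4: x=7 → posterior Normal(88/37, 77/111)
obs 5: x=7/2 → posterior Normal(313/125, 77/125)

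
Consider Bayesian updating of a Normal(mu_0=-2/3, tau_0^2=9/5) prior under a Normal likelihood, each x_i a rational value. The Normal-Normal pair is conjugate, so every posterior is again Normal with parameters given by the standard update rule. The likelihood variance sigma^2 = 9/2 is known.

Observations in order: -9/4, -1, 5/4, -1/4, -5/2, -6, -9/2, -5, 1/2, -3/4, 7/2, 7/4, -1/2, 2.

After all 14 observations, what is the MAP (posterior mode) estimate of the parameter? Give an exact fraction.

-185/198

obs 1: x=-9/4 → posterior Normal(-47/42, 9/7)
obs 2: x=-1 → posterior Normal(-59/54, 1)
obs 3: x=5/4 → posterior Normal(-2/3, 9/11)
obs 4: x=-1/4 → posterior Normal(-47/78, 9/13)
obs 5: x=-5/2 → posterior Normal(-77/90, 3/5)
obs 6: x=-6 → posterior Normal(-149/102, 9/17)
obs 7: x=-9/2 → posterior Normal(-203/114, 9/19)
obs 8: x=-5 → posterior Normal(-263/126, 3/7)
obs 9: x=1/2 → posterior Normal(-257/138, 9/23)
obs 10: x=-3/4 → posterior Normal(-133/75, 9/25)
obs 11: x=7/2 → posterior Normal(-112/81, 1/3)
obs 12: x=7/4 → posterior Normal(-7/6, 9/29)
obs 13: x=-1/2 → posterior Normal(-209/186, 9/31)
obs 14: x=2 → posterior Normal(-185/198, 3/11)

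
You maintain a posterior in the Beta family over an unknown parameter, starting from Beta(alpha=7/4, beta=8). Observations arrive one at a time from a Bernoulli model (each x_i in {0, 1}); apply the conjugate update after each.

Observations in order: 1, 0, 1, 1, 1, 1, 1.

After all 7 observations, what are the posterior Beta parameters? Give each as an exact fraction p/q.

obs 1: x=1 → posterior Beta(11/4, 8)
obs 2: x=0 → posterior Beta(11/4, 9)
obs 3: x=1 → posterior Beta(15/4, 9)
obs 4: x=1 → posterior Beta(19/4, 9)
obs 5: x=1 → posterior Beta(23/4, 9)
obs 6: x=1 → posterior Beta(27/4, 9)
obs 7: x=1 → posterior Beta(31/4, 9)

alpha=31/4, beta=9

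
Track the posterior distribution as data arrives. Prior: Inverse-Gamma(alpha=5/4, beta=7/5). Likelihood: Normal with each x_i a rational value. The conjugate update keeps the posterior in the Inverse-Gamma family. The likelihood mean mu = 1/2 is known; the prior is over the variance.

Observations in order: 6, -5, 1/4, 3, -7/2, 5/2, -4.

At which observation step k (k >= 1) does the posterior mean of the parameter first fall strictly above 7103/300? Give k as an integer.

obs 1: x=6 → posterior Inverse-Gamma(7/4, 661/40)
obs 2: x=-5 → posterior Inverse-Gamma(9/4, 633/20)
obs 3: x=1/4 → posterior Inverse-Gamma(11/4, 5069/160)
obs 4: x=3 → posterior Inverse-Gamma(13/4, 5569/160)
obs 5: x=-7/2 → posterior Inverse-Gamma(15/4, 6849/160)
obs 6: x=5/2 → posterior Inverse-Gamma(17/4, 7169/160)
obs 7: x=-4 → posterior Inverse-Gamma(19/4, 8789/160)

k = 2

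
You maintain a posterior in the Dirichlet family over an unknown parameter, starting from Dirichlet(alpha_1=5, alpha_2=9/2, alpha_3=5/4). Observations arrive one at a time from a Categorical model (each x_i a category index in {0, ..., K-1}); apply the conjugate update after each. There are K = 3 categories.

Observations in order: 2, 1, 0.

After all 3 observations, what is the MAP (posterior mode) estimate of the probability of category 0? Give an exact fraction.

20/43

obs 1: x=2 → posterior Dirichlet(5, 9/2, 9/4)
obs 2: x=1 → posterior Dirichlet(5, 11/2, 9/4)
obs 3: x=0 → posterior Dirichlet(6, 11/2, 9/4)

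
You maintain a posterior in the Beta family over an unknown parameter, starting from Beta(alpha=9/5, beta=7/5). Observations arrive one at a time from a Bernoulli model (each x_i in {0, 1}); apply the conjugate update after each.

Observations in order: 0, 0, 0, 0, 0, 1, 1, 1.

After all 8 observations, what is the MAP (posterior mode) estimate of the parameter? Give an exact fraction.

obs 1: x=0 → posterior Beta(9/5, 12/5)
obs 2: x=0 → posterior Beta(9/5, 17/5)
obs 3: x=0 → posterior Beta(9/5, 22/5)
obs 4: x=0 → posterior Beta(9/5, 27/5)
obs 5: x=0 → posterior Beta(9/5, 32/5)
obs 6: x=1 → posterior Beta(14/5, 32/5)
obs 7: x=1 → posterior Beta(19/5, 32/5)
obs 8: x=1 → posterior Beta(24/5, 32/5)

19/46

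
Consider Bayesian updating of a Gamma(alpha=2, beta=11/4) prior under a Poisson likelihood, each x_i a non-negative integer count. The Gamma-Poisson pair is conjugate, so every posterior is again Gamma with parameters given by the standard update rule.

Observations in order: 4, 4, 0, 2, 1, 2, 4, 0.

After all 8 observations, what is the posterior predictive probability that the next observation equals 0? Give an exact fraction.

10861771343660416614908294685907/58865291743879485307462723645583

obs 1: x=4 → posterior Gamma(6, 15/4)
obs 2: x=4 → posterior Gamma(10, 19/4)
obs 3: x=0 → posterior Gamma(10, 23/4)
obs 4: x=2 → posterior Gamma(12, 27/4)
obs 5: x=1 → posterior Gamma(13, 31/4)
obs 6: x=2 → posterior Gamma(15, 35/4)
obs 7: x=4 → posterior Gamma(19, 39/4)
obs 8: x=0 → posterior Gamma(19, 43/4)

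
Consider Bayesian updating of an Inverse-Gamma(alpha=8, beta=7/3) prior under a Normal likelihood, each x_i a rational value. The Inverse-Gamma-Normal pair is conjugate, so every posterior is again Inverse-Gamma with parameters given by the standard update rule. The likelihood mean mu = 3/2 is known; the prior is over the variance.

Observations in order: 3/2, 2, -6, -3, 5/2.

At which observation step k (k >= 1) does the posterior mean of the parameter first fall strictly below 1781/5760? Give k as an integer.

k = 2

obs 1: x=3/2 → posterior Inverse-Gamma(17/2, 7/3)
obs 2: x=2 → posterior Inverse-Gamma(9, 59/24)
obs 3: x=-6 → posterior Inverse-Gamma(19/2, 367/12)
obs 4: x=-3 → posterior Inverse-Gamma(10, 977/24)
obs 5: x=5/2 → posterior Inverse-Gamma(21/2, 989/24)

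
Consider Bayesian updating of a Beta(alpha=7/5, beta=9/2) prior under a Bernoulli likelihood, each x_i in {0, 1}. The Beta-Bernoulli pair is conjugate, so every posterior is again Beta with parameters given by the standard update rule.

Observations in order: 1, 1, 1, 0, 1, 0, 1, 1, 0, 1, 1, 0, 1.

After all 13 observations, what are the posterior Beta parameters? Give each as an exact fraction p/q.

alpha=52/5, beta=17/2

obs 1: x=1 → posterior Beta(12/5, 9/2)
obs 2: x=1 → posterior Beta(17/5, 9/2)
obs 3: x=1 → posterior Beta(22/5, 9/2)
obs 4: x=0 → posterior Beta(22/5, 11/2)
obs 5: x=1 → posterior Beta(27/5, 11/2)
obs 6: x=0 → posterior Beta(27/5, 13/2)
obs 7: x=1 → posterior Beta(32/5, 13/2)
obs 8: x=1 → posterior Beta(37/5, 13/2)
obs 9: x=0 → posterior Beta(37/5, 15/2)
obs 10: x=1 → posterior Beta(42/5, 15/2)
obs 11: x=1 → posterior Beta(47/5, 15/2)
obs 12: x=0 → posterior Beta(47/5, 17/2)
obs 13: x=1 → posterior Beta(52/5, 17/2)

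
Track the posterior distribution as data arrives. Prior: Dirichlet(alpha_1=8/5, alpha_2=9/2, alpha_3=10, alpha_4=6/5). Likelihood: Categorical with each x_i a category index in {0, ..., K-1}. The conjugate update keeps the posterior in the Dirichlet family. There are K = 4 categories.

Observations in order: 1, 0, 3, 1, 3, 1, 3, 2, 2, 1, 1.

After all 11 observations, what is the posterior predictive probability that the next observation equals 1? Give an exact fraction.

obs 1: x=1 → posterior Dirichlet(8/5, 11/2, 10, 6/5)
obs 2: x=0 → posterior Dirichlet(13/5, 11/2, 10, 6/5)
obs 3: x=3 → posterior Dirichlet(13/5, 11/2, 10, 11/5)
obs 4: x=1 → posterior Dirichlet(13/5, 13/2, 10, 11/5)
obs 5: x=3 → posterior Dirichlet(13/5, 13/2, 10, 16/5)
obs 6: x=1 → posterior Dirichlet(13/5, 15/2, 10, 16/5)
obs 7: x=3 → posterior Dirichlet(13/5, 15/2, 10, 21/5)
obs 8: x=2 → posterior Dirichlet(13/5, 15/2, 11, 21/5)
obs 9: x=2 → posterior Dirichlet(13/5, 15/2, 12, 21/5)
obs 10: x=1 → posterior Dirichlet(13/5, 17/2, 12, 21/5)
obs 11: x=1 → posterior Dirichlet(13/5, 19/2, 12, 21/5)

95/283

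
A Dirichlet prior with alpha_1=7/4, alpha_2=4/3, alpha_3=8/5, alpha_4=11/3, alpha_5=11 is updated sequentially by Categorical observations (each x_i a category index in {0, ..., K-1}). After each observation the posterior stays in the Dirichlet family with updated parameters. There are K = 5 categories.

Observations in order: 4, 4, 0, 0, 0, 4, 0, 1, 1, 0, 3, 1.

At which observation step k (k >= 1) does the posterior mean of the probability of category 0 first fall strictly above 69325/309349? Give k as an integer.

k = 10

obs 1: x=4 → posterior Dirichlet(7/4, 4/3, 8/5, 11/3, 12)
obs 2: x=4 → posterior Dirichlet(7/4, 4/3, 8/5, 11/3, 13)
obs 3: x=0 → posterior Dirichlet(11/4, 4/3, 8/5, 11/3, 13)
obs 4: x=0 → posterior Dirichlet(15/4, 4/3, 8/5, 11/3, 13)
obs 5: x=0 → posterior Dirichlet(19/4, 4/3, 8/5, 11/3, 13)
obs 6: x=4 → posterior Dirichlet(19/4, 4/3, 8/5, 11/3, 14)
obs 7: x=0 → posterior Dirichlet(23/4, 4/3, 8/5, 11/3, 14)
obs 8: x=1 → posterior Dirichlet(23/4, 7/3, 8/5, 11/3, 14)
obs 9: x=1 → posterior Dirichlet(23/4, 10/3, 8/5, 11/3, 14)
obs 10: x=0 → posterior Dirichlet(27/4, 10/3, 8/5, 11/3, 14)
obs 11: x=3 → posterior Dirichlet(27/4, 10/3, 8/5, 14/3, 14)
obs 12: x=1 → posterior Dirichlet(27/4, 13/3, 8/5, 14/3, 14)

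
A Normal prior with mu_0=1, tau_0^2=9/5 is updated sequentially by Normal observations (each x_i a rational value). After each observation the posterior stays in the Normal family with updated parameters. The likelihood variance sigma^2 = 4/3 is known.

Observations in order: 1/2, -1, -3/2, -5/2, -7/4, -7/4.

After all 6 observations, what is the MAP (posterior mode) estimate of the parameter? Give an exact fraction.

-14/13

obs 1: x=1/2 → posterior Normal(67/94, 36/47)
obs 2: x=-1 → posterior Normal(13/148, 18/37)
obs 3: x=-3/2 → posterior Normal(-34/101, 36/101)
obs 4: x=-5/2 → posterior Normal(-203/256, 9/32)
obs 5: x=-7/4 → posterior Normal(-119/124, 36/155)
obs 6: x=-7/4 → posterior Normal(-14/13, 18/91)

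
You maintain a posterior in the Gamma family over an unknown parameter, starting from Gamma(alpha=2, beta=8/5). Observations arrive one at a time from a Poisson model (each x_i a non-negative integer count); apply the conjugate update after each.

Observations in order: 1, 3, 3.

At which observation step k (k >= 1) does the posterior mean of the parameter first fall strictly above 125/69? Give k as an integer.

k = 3

obs 1: x=1 → posterior Gamma(3, 13/5)
obs 2: x=3 → posterior Gamma(6, 18/5)
obs 3: x=3 → posterior Gamma(9, 23/5)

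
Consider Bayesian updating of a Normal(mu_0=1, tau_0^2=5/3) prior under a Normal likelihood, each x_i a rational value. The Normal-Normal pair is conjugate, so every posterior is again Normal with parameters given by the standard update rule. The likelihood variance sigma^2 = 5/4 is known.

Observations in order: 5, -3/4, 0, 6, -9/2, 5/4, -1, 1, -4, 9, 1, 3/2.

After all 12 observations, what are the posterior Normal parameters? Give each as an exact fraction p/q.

mu_0=61/51, tau_0^2=5/51

obs 1: x=5 → posterior Normal(23/7, 5/7)
obs 2: x=-3/4 → posterior Normal(20/11, 5/11)
obs 3: x=0 → posterior Normal(4/3, 1/3)
obs 4: x=6 → posterior Normal(44/19, 5/19)
obs 5: x=-9/2 → posterior Normal(26/23, 5/23)
obs 6: x=5/4 → posterior Normal(31/27, 5/27)
obs 7: x=-1 → posterior Normal(27/31, 5/31)
obs 8: x=1 → posterior Normal(31/35, 1/7)
obs 9: x=-4 → posterior Normal(5/13, 5/39)
obs 10: x=9 → posterior Normal(51/43, 5/43)
obs 11: x=1 → posterior Normal(55/47, 5/47)
obs 12: x=3/2 → posterior Normal(61/51, 5/51)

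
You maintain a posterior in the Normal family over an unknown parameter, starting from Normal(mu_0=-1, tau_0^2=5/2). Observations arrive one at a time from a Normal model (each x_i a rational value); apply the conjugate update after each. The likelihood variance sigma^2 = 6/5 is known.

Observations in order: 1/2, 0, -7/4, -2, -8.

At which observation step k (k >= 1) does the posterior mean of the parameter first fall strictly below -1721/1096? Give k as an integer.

obs 1: x=1/2 → posterior Normal(1/74, 30/37)
obs 2: x=0 → posterior Normal(1/124, 15/31)
obs 3: x=-7/4 → posterior Normal(-173/348, 10/29)
obs 4: x=-2 → posterior Normal(-373/448, 15/56)
obs 5: x=-8 → posterior Normal(-1173/548, 30/137)

k = 5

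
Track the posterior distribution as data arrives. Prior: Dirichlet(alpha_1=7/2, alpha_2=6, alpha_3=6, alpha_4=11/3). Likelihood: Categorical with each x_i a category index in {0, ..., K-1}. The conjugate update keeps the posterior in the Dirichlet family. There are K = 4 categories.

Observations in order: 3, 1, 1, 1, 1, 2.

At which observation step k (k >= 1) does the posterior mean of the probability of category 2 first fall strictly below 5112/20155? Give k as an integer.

k = 5

obs 1: x=3 → posterior Dirichlet(7/2, 6, 6, 14/3)
obs 2: x=1 → posterior Dirichlet(7/2, 7, 6, 14/3)
obs 3: x=1 → posterior Dirichlet(7/2, 8, 6, 14/3)
obs 4: x=1 → posterior Dirichlet(7/2, 9, 6, 14/3)
obs 5: x=1 → posterior Dirichlet(7/2, 10, 6, 14/3)
obs 6: x=2 → posterior Dirichlet(7/2, 10, 7, 14/3)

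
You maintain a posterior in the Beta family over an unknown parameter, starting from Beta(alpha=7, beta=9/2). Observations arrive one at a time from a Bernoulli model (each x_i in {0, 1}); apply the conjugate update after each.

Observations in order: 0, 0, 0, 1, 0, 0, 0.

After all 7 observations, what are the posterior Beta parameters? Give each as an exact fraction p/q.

obs 1: x=0 → posterior Beta(7, 11/2)
obs 2: x=0 → posterior Beta(7, 13/2)
obs 3: x=0 → posterior Beta(7, 15/2)
obs 4: x=1 → posterior Beta(8, 15/2)
obs 5: x=0 → posterior Beta(8, 17/2)
obs 6: x=0 → posterior Beta(8, 19/2)
obs 7: x=0 → posterior Beta(8, 21/2)

alpha=8, beta=21/2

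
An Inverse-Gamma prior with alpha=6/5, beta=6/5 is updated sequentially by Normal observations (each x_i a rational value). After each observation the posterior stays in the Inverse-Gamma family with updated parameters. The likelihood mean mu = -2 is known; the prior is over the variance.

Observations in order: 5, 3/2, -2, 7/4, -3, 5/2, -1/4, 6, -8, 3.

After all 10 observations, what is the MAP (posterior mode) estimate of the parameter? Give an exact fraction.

1009/64

obs 1: x=5 → posterior Inverse-Gamma(17/10, 257/10)
obs 2: x=3/2 → posterior Inverse-Gamma(11/5, 1273/40)
obs 3: x=-2 → posterior Inverse-Gamma(27/10, 1273/40)
obs 4: x=7/4 → posterior Inverse-Gamma(16/5, 6217/160)
obs 5: x=-3 → posterior Inverse-Gamma(37/10, 6297/160)
obs 6: x=5/2 → posterior Inverse-Gamma(21/5, 7917/160)
obs 7: x=-1/4 → posterior Inverse-Gamma(47/10, 4081/80)
obs 8: x=6 → posterior Inverse-Gamma(26/5, 6641/80)
obs 9: x=-8 → posterior Inverse-Gamma(57/10, 8081/80)
obs 10: x=3 → posterior Inverse-Gamma(31/5, 9081/80)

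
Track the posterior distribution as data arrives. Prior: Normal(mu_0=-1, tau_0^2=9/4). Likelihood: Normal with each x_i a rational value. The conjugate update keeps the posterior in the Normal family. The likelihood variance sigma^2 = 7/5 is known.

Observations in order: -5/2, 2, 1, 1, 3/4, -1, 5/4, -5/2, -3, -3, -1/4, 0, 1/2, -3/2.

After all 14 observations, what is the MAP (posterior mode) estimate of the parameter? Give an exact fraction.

obs 1: x=-5/2 → posterior Normal(-281/146, 63/73)
obs 2: x=2 → posterior Normal(-101/236, 63/118)
obs 3: x=1 → posterior Normal(-11/326, 63/163)
obs 4: x=1 → posterior Normal(79/416, 63/208)
obs 5: x=3/4 → posterior Normal(293/1012, 63/253)
obs 6: x=-1 → posterior Normal(113/1192, 63/298)
obs 7: x=5/4 → posterior Normal(169/686, 9/49)
obs 8: x=-5/2 → posterior Normal(-7/97, 63/388)
obs 9: x=-3 → posterior Normal(-163/433, 63/433)
obs 10: x=-3 → posterior Normal(-149/239, 63/478)
obs 11: x=-1/4 → posterior Normal(-1237/2092, 63/523)
obs 12: x=0 → posterior Normal(-1237/2272, 63/568)
obs 13: x=1/2 → posterior Normal(-1147/2452, 63/613)
obs 14: x=-3/2 → posterior Normal(-1417/2632, 9/94)

-1417/2632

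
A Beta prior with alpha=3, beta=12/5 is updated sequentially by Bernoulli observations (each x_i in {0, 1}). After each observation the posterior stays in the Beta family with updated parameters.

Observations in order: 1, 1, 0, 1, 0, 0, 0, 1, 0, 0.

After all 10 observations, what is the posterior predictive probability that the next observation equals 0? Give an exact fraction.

obs 1: x=1 → posterior Beta(4, 12/5)
obs 2: x=1 → posterior Beta(5, 12/5)
obs 3: x=0 → posterior Beta(5, 17/5)
obs 4: x=1 → posterior Beta(6, 17/5)
obs 5: x=0 → posterior Beta(6, 22/5)
obs 6: x=0 → posterior Beta(6, 27/5)
obs 7: x=0 → posterior Beta(6, 32/5)
obs 8: x=1 → posterior Beta(7, 32/5)
obs 9: x=0 → posterior Beta(7, 37/5)
obs 10: x=0 → posterior Beta(7, 42/5)

6/11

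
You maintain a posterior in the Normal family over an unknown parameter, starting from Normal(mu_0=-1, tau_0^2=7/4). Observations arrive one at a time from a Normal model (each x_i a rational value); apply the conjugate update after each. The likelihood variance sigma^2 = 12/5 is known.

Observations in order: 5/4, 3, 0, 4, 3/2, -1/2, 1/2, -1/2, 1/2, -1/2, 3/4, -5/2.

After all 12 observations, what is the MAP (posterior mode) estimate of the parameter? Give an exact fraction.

11/24

obs 1: x=5/4 → posterior Normal(-17/332, 84/83)
obs 2: x=3 → posterior Normal(403/472, 42/59)
obs 3: x=0 → posterior Normal(403/612, 28/51)
obs 4: x=4 → posterior Normal(963/752, 21/47)
obs 5: x=3/2 → posterior Normal(1173/892, 84/223)
obs 6: x=-1/2 → posterior Normal(1103/1032, 14/43)
obs 7: x=1/2 → posterior Normal(1173/1172, 84/293)
obs 8: x=-1/2 → posterior Normal(1103/1312, 21/82)
obs 9: x=1/2 → posterior Normal(391/484, 28/121)
obs 10: x=-1/2 → posterior Normal(1103/1592, 42/199)
obs 11: x=3/4 → posterior Normal(302/433, 84/433)
obs 12: x=-5/2 → posterior Normal(11/24, 7/39)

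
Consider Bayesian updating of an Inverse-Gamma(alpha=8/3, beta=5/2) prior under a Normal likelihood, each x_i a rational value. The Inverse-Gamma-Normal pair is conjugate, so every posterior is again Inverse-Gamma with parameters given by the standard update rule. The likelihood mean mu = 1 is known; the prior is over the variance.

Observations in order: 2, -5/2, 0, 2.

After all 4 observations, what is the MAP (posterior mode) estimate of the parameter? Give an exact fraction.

obs 1: x=2 → posterior Inverse-Gamma(19/6, 3)
obs 2: x=-5/2 → posterior Inverse-Gamma(11/3, 73/8)
obs 3: x=0 → posterior Inverse-Gamma(25/6, 77/8)
obs 4: x=2 → posterior Inverse-Gamma(14/3, 81/8)

243/136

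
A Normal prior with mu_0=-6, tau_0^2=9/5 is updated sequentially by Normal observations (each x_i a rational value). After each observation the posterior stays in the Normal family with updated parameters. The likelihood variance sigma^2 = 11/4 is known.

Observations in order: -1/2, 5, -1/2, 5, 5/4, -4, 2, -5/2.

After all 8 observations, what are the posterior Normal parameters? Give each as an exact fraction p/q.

obs 1: x=-1/2 → posterior Normal(-348/91, 99/91)
obs 2: x=5 → posterior Normal(-168/127, 99/127)
obs 3: x=-1/2 → posterior Normal(-186/163, 99/163)
obs 4: x=5 → posterior Normal(-6/199, 99/199)
obs 5: x=5/4 → posterior Normal(39/235, 99/235)
obs 6: x=-4 → posterior Normal(-105/271, 99/271)
obs 7: x=2 → posterior Normal(-33/307, 99/307)
obs 8: x=-5/2 → posterior Normal(-123/343, 99/343)

mu_0=-123/343, tau_0^2=99/343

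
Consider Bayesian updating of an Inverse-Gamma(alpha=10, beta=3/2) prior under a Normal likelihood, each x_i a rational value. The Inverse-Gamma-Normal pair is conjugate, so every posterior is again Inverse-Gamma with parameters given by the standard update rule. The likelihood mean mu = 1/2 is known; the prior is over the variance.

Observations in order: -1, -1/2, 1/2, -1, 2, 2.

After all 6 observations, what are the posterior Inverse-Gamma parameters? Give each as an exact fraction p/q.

alpha=13, beta=13/2

obs 1: x=-1 → posterior Inverse-Gamma(21/2, 21/8)
obs 2: x=-1/2 → posterior Inverse-Gamma(11, 25/8)
obs 3: x=1/2 → posterior Inverse-Gamma(23/2, 25/8)
obs 4: x=-1 → posterior Inverse-Gamma(12, 17/4)
obs 5: x=2 → posterior Inverse-Gamma(25/2, 43/8)
obs 6: x=2 → posterior Inverse-Gamma(13, 13/2)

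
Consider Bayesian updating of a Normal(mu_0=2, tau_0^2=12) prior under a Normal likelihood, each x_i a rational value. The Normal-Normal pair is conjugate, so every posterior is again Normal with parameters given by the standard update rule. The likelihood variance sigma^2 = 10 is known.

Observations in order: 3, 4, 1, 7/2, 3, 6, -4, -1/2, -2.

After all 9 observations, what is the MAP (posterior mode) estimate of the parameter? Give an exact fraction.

obs 1: x=3 → posterior Normal(28/11, 60/11)
obs 2: x=4 → posterior Normal(52/17, 60/17)
obs 3: x=1 → posterior Normal(58/23, 60/23)
obs 4: x=7/2 → posterior Normal(79/29, 60/29)
obs 5: x=3 → posterior Normal(97/35, 12/7)
obs 6: x=6 → posterior Normal(133/41, 60/41)
obs 7: x=-4 → posterior Normal(109/47, 60/47)
obs 8: x=-1/2 → posterior Normal(2, 60/53)
obs 9: x=-2 → posterior Normal(94/59, 60/59)

94/59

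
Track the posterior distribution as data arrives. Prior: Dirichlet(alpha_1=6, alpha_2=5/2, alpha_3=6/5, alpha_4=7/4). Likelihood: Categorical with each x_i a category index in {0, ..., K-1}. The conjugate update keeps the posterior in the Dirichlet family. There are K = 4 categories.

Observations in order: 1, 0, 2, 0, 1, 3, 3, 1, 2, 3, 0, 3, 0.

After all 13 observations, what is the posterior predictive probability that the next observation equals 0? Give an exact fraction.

200/489

obs 1: x=1 → posterior Dirichlet(6, 7/2, 6/5, 7/4)
obs 2: x=0 → posterior Dirichlet(7, 7/2, 6/5, 7/4)
obs 3: x=2 → posterior Dirichlet(7, 7/2, 11/5, 7/4)
obs 4: x=0 → posterior Dirichlet(8, 7/2, 11/5, 7/4)
obs 5: x=1 → posterior Dirichlet(8, 9/2, 11/5, 7/4)
obs 6: x=3 → posterior Dirichlet(8, 9/2, 11/5, 11/4)
obs 7: x=3 → posterior Dirichlet(8, 9/2, 11/5, 15/4)
obs 8: x=1 → posterior Dirichlet(8, 11/2, 11/5, 15/4)
obs 9: x=2 → posterior Dirichlet(8, 11/2, 16/5, 15/4)
obs 10: x=3 → posterior Dirichlet(8, 11/2, 16/5, 19/4)
obs 11: x=0 → posterior Dirichlet(9, 11/2, 16/5, 19/4)
obs 12: x=3 → posterior Dirichlet(9, 11/2, 16/5, 23/4)
obs 13: x=0 → posterior Dirichlet(10, 11/2, 16/5, 23/4)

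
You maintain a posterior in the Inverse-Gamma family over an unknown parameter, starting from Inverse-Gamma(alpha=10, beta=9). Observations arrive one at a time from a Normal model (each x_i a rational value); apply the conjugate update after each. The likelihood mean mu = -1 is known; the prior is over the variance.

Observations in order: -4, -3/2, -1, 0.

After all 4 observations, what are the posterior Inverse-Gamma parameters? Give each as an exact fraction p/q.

obs 1: x=-4 → posterior Inverse-Gamma(21/2, 27/2)
obs 2: x=-3/2 → posterior Inverse-Gamma(11, 109/8)
obs 3: x=-1 → posterior Inverse-Gamma(23/2, 109/8)
obs 4: x=0 → posterior Inverse-Gamma(12, 113/8)

alpha=12, beta=113/8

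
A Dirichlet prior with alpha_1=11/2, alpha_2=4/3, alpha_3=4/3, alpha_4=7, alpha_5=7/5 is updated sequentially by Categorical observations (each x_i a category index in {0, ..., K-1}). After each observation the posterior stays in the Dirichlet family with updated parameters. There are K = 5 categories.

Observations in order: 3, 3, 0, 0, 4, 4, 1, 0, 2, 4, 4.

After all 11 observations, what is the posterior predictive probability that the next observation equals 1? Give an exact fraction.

obs 1: x=3 → posterior Dirichlet(11/2, 4/3, 4/3, 8, 7/5)
obs 2: x=3 → posterior Dirichlet(11/2, 4/3, 4/3, 9, 7/5)
obs 3: x=0 → posterior Dirichlet(13/2, 4/3, 4/3, 9, 7/5)
obs 4: x=0 → posterior Dirichlet(15/2, 4/3, 4/3, 9, 7/5)
obs 5: x=4 → posterior Dirichlet(15/2, 4/3, 4/3, 9, 12/5)
obs 6: x=4 → posterior Dirichlet(15/2, 4/3, 4/3, 9, 17/5)
obs 7: x=1 → posterior Dirichlet(15/2, 7/3, 4/3, 9, 17/5)
obs 8: x=0 → posterior Dirichlet(17/2, 7/3, 4/3, 9, 17/5)
obs 9: x=2 → posterior Dirichlet(17/2, 7/3, 7/3, 9, 17/5)
obs 10: x=4 → posterior Dirichlet(17/2, 7/3, 7/3, 9, 22/5)
obs 11: x=4 → posterior Dirichlet(17/2, 7/3, 7/3, 9, 27/5)

70/827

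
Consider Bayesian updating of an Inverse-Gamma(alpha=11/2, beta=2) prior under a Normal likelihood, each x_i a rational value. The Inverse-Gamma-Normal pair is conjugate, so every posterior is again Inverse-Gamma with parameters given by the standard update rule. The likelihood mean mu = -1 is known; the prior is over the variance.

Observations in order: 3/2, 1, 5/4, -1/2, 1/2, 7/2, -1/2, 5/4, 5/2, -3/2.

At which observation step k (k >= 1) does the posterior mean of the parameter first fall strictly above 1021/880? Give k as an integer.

k = 2

obs 1: x=3/2 → posterior Inverse-Gamma(6, 41/8)
obs 2: x=1 → posterior Inverse-Gamma(13/2, 57/8)
obs 3: x=5/4 → posterior Inverse-Gamma(7, 309/32)
obs 4: x=-1/2 → posterior Inverse-Gamma(15/2, 313/32)
obs 5: x=1/2 → posterior Inverse-Gamma(8, 349/32)
obs 6: x=7/2 → posterior Inverse-Gamma(17/2, 673/32)
obs 7: x=-1/2 → posterior Inverse-Gamma(9, 677/32)
obs 8: x=5/4 → posterior Inverse-Gamma(19/2, 379/16)
obs 9: x=5/2 → posterior Inverse-Gamma(10, 477/16)
obs 10: x=-3/2 → posterior Inverse-Gamma(21/2, 479/16)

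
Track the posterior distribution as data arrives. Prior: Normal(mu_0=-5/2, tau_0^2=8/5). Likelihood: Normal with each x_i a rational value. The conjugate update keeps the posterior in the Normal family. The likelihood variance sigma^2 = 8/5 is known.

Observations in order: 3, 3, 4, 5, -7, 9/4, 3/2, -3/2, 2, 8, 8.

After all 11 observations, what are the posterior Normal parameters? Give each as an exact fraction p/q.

obs 1: x=3 → posterior Normal(1/4, 4/5)
obs 2: x=3 → posterior Normal(7/6, 8/15)
obs 3: x=4 → posterior Normal(15/8, 2/5)
obs 4: x=5 → posterior Normal(5/2, 8/25)
obs 5: x=-7 → posterior Normal(11/12, 4/15)
obs 6: x=9/4 → posterior Normal(31/28, 8/35)
obs 7: x=3/2 → posterior Normal(37/32, 1/5)
obs 8: x=-3/2 → posterior Normal(31/36, 8/45)
obs 9: x=2 → posterior Normal(39/40, 4/25)
obs 10: x=8 → posterior Normal(71/44, 8/55)
obs 11: x=8 → posterior Normal(103/48, 2/15)

mu_0=103/48, tau_0^2=2/15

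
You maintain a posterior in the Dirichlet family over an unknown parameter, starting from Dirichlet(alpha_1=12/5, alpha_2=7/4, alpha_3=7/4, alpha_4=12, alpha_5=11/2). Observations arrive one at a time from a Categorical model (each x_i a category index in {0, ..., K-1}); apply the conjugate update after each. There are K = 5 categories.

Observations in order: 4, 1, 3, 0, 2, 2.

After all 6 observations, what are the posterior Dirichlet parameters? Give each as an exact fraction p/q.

obs 1: x=4 → posterior Dirichlet(12/5, 7/4, 7/4, 12, 13/2)
obs 2: x=1 → posterior Dirichlet(12/5, 11/4, 7/4, 12, 13/2)
obs 3: x=3 → posterior Dirichlet(12/5, 11/4, 7/4, 13, 13/2)
obs 4: x=0 → posterior Dirichlet(17/5, 11/4, 7/4, 13, 13/2)
obs 5: x=2 → posterior Dirichlet(17/5, 11/4, 11/4, 13, 13/2)
obs 6: x=2 → posterior Dirichlet(17/5, 11/4, 15/4, 13, 13/2)

alpha_1=17/5, alpha_2=11/4, alpha_3=15/4, alpha_4=13, alpha_5=13/2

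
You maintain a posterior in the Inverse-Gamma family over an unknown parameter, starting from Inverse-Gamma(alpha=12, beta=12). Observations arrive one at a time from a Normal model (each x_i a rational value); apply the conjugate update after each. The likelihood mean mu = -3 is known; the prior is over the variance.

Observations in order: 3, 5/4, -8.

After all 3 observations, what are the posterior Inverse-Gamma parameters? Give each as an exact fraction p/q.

obs 1: x=3 → posterior Inverse-Gamma(25/2, 30)
obs 2: x=5/4 → posterior Inverse-Gamma(13, 1249/32)
obs 3: x=-8 → posterior Inverse-Gamma(27/2, 1649/32)

alpha=27/2, beta=1649/32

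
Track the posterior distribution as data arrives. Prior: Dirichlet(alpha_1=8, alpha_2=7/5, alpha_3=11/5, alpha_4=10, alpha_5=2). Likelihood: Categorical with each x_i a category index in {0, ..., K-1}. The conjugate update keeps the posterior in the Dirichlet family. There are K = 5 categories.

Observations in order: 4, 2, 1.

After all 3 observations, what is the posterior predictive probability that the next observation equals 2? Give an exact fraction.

obs 1: x=4 → posterior Dirichlet(8, 7/5, 11/5, 10, 3)
obs 2: x=2 → posterior Dirichlet(8, 7/5, 16/5, 10, 3)
obs 3: x=1 → posterior Dirichlet(8, 12/5, 16/5, 10, 3)

16/133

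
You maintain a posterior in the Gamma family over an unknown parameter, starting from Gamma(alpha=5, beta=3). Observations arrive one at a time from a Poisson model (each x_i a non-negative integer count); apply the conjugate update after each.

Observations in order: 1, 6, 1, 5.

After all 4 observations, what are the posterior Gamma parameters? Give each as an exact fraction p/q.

obs 1: x=1 → posterior Gamma(6, 4)
obs 2: x=6 → posterior Gamma(12, 5)
obs 3: x=1 → posterior Gamma(13, 6)
obs 4: x=5 → posterior Gamma(18, 7)

alpha=18, beta=7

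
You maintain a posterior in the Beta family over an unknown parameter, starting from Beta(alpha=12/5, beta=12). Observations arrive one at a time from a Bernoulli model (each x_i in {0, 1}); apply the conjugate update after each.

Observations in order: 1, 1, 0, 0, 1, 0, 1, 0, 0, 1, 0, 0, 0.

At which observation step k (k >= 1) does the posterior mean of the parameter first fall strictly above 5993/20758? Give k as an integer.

obs 1: x=1 → posterior Beta(17/5, 12)
obs 2: x=1 → posterior Beta(22/5, 12)
obs 3: x=0 → posterior Beta(22/5, 13)
obs 4: x=0 → posterior Beta(22/5, 14)
obs 5: x=1 → posterior Beta(27/5, 14)
obs 6: x=0 → posterior Beta(27/5, 15)
obs 7: x=1 → posterior Beta(32/5, 15)
obs 8: x=0 → posterior Beta(32/5, 16)
obs 9: x=0 → posterior Beta(32/5, 17)
obs 10: x=1 → posterior Beta(37/5, 17)
obs 11: x=0 → posterior Beta(37/5, 18)
obs 12: x=0 → posterior Beta(37/5, 19)
obs 13: x=0 → posterior Beta(37/5, 20)

k = 7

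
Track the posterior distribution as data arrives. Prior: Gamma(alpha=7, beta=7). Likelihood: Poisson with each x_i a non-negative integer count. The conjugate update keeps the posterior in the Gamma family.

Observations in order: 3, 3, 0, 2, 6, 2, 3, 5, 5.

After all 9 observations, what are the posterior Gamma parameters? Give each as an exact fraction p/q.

obs 1: x=3 → posterior Gamma(10, 8)
obs 2: x=3 → posterior Gamma(13, 9)
obs 3: x=0 → posterior Gamma(13, 10)
obs 4: x=2 → posterior Gamma(15, 11)
obs 5: x=6 → posterior Gamma(21, 12)
obs 6: x=2 → posterior Gamma(23, 13)
obs 7: x=3 → posterior Gamma(26, 14)
obs 8: x=5 → posterior Gamma(31, 15)
obs 9: x=5 → posterior Gamma(36, 16)

alpha=36, beta=16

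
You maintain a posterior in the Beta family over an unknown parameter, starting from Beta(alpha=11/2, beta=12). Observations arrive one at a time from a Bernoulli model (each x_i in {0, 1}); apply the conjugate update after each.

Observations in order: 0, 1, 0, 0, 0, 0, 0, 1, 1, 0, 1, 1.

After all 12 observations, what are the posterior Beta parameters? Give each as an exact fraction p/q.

obs 1: x=0 → posterior Beta(11/2, 13)
obs 2: x=1 → posterior Beta(13/2, 13)
obs 3: x=0 → posterior Beta(13/2, 14)
obs 4: x=0 → posterior Beta(13/2, 15)
obs 5: x=0 → posterior Beta(13/2, 16)
obs 6: x=0 → posterior Beta(13/2, 17)
obs 7: x=0 → posterior Beta(13/2, 18)
obs 8: x=1 → posterior Beta(15/2, 18)
obs 9: x=1 → posterior Beta(17/2, 18)
obs 10: x=0 → posterior Beta(17/2, 19)
obs 11: x=1 → posterior Beta(19/2, 19)
obs 12: x=1 → posterior Beta(21/2, 19)

alpha=21/2, beta=19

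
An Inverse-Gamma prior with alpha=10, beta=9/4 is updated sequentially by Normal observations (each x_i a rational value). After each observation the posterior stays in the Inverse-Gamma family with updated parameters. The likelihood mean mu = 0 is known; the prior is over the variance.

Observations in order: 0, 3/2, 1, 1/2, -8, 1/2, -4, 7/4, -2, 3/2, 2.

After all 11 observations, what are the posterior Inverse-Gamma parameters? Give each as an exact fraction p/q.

alpha=31/2, beta=1625/32

obs 1: x=0 → posterior Inverse-Gamma(21/2, 9/4)
obs 2: x=3/2 → posterior Inverse-Gamma(11, 27/8)
obs 3: x=1 → posterior Inverse-Gamma(23/2, 31/8)
obs 4: x=1/2 → posterior Inverse-Gamma(12, 4)
obs 5: x=-8 → posterior Inverse-Gamma(25/2, 36)
obs 6: x=1/2 → posterior Inverse-Gamma(13, 289/8)
obs 7: x=-4 → posterior Inverse-Gamma(27/2, 353/8)
obs 8: x=7/4 → posterior Inverse-Gamma(14, 1461/32)
obs 9: x=-2 → posterior Inverse-Gamma(29/2, 1525/32)
obs 10: x=3/2 → posterior Inverse-Gamma(15, 1561/32)
obs 11: x=2 → posterior Inverse-Gamma(31/2, 1625/32)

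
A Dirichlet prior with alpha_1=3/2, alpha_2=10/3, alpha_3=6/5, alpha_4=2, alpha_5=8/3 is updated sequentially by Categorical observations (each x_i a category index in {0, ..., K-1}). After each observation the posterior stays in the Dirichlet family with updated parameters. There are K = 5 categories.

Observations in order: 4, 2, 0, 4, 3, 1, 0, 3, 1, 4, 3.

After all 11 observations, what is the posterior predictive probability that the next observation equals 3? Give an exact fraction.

obs 1: x=4 → posterior Dirichlet(3/2, 10/3, 6/5, 2, 11/3)
obs 2: x=2 → posterior Dirichlet(3/2, 10/3, 11/5, 2, 11/3)
obs 3: x=0 → posterior Dirichlet(5/2, 10/3, 11/5, 2, 11/3)
obs 4: x=4 → posterior Dirichlet(5/2, 10/3, 11/5, 2, 14/3)
obs 5: x=3 → posterior Dirichlet(5/2, 10/3, 11/5, 3, 14/3)
obs 6: x=1 → posterior Dirichlet(5/2, 13/3, 11/5, 3, 14/3)
obs 7: x=0 → posterior Dirichlet(7/2, 13/3, 11/5, 3, 14/3)
obs 8: x=3 → posterior Dirichlet(7/2, 13/3, 11/5, 4, 14/3)
obs 9: x=1 → posterior Dirichlet(7/2, 16/3, 11/5, 4, 14/3)
obs 10: x=4 → posterior Dirichlet(7/2, 16/3, 11/5, 4, 17/3)
obs 11: x=3 → posterior Dirichlet(7/2, 16/3, 11/5, 5, 17/3)

50/217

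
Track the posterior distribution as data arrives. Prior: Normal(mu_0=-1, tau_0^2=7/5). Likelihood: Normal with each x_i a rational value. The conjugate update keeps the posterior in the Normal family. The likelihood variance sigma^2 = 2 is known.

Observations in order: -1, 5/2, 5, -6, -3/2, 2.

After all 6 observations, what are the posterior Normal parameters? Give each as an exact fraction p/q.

mu_0=-3/52, tau_0^2=7/26

obs 1: x=-1 → posterior Normal(-1, 14/17)
obs 2: x=5/2 → posterior Normal(1/48, 7/12)
obs 3: x=5 → posterior Normal(71/62, 14/31)
obs 4: x=-6 → posterior Normal(-13/76, 7/19)
obs 5: x=-3/2 → posterior Normal(-17/45, 14/45)
obs 6: x=2 → posterior Normal(-3/52, 7/26)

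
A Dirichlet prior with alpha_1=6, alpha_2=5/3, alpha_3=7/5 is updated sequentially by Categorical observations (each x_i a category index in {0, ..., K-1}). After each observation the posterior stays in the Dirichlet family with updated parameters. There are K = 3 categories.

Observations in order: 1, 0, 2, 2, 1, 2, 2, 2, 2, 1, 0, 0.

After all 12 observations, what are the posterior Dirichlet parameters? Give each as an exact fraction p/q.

alpha_1=9, alpha_2=14/3, alpha_3=37/5

obs 1: x=1 → posterior Dirichlet(6, 8/3, 7/5)
obs 2: x=0 → posterior Dirichlet(7, 8/3, 7/5)
obs 3: x=2 → posterior Dirichlet(7, 8/3, 12/5)
obs 4: x=2 → posterior Dirichlet(7, 8/3, 17/5)
obs 5: x=1 → posterior Dirichlet(7, 11/3, 17/5)
obs 6: x=2 → posterior Dirichlet(7, 11/3, 22/5)
obs 7: x=2 → posterior Dirichlet(7, 11/3, 27/5)
obs 8: x=2 → posterior Dirichlet(7, 11/3, 32/5)
obs 9: x=2 → posterior Dirichlet(7, 11/3, 37/5)
obs 10: x=1 → posterior Dirichlet(7, 14/3, 37/5)
obs 11: x=0 → posterior Dirichlet(8, 14/3, 37/5)
obs 12: x=0 → posterior Dirichlet(9, 14/3, 37/5)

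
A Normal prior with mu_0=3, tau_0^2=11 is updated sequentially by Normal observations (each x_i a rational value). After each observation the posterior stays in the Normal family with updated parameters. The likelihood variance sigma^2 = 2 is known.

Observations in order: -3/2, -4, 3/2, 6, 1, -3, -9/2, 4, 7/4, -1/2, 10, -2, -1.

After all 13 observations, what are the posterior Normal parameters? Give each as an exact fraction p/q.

obs 1: x=-3/2 → posterior Normal(-21/26, 22/13)
obs 2: x=-4 → posterior Normal(-109/48, 11/12)
obs 3: x=3/2 → posterior Normal(-38/35, 22/35)
obs 4: x=6 → posterior Normal(14/23, 11/23)
obs 5: x=1 → posterior Normal(13/19, 22/57)
obs 6: x=-3 → posterior Normal(3/34, 11/34)
obs 7: x=-9/2 → posterior Normal(-87/158, 22/79)
obs 8: x=4 → posterior Normal(1/180, 11/45)
obs 9: x=7/4 → posterior Normal(79/404, 22/101)
obs 10: x=-1/2 → posterior Normal(57/448, 11/56)
obs 11: x=10 → posterior Normal(497/492, 22/123)
obs 12: x=-2 → posterior Normal(409/536, 11/67)
obs 13: x=-1 → posterior Normal(73/116, 22/145)

mu_0=73/116, tau_0^2=22/145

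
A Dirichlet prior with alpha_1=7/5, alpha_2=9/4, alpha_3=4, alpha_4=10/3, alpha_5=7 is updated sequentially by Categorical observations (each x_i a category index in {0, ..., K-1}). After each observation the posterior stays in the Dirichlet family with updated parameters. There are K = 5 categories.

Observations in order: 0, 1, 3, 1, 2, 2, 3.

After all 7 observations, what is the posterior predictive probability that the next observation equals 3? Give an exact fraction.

320/1499

obs 1: x=0 → posterior Dirichlet(12/5, 9/4, 4, 10/3, 7)
obs 2: x=1 → posterior Dirichlet(12/5, 13/4, 4, 10/3, 7)
obs 3: x=3 → posterior Dirichlet(12/5, 13/4, 4, 13/3, 7)
obs 4: x=1 → posterior Dirichlet(12/5, 17/4, 4, 13/3, 7)
obs 5: x=2 → posterior Dirichlet(12/5, 17/4, 5, 13/3, 7)
obs 6: x=2 → posterior Dirichlet(12/5, 17/4, 6, 13/3, 7)
obs 7: x=3 → posterior Dirichlet(12/5, 17/4, 6, 16/3, 7)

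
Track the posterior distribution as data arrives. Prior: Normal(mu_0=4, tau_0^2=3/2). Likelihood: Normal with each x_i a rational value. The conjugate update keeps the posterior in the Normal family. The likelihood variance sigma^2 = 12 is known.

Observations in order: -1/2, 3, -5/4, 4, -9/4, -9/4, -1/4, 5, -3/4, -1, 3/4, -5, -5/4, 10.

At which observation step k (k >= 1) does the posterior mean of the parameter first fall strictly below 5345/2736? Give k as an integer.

k = 11

obs 1: x=-1/2 → posterior Normal(7/2, 4/3)
obs 2: x=3 → posterior Normal(69/20, 6/5)
obs 3: x=-5/4 → posterior Normal(133/44, 12/11)
obs 4: x=4 → posterior Normal(149/48, 1)
obs 5: x=-9/4 → posterior Normal(35/13, 12/13)
obs 6: x=-9/4 → posterior Normal(131/56, 6/7)
obs 7: x=-1/4 → posterior Normal(13/6, 4/5)
obs 8: x=5 → posterior Normal(75/32, 3/4)
obs 9: x=-3/4 → posterior Normal(147/68, 12/17)
obs 10: x=-1 → posterior Normal(143/72, 2/3)
obs 11: x=3/4 → posterior Normal(73/38, 12/19)
obs 12: x=-5 → posterior Normal(63/40, 3/5)
obs 13: x=-5/4 → posterior Normal(121/84, 4/7)
obs 14: x=10 → posterior Normal(161/88, 6/11)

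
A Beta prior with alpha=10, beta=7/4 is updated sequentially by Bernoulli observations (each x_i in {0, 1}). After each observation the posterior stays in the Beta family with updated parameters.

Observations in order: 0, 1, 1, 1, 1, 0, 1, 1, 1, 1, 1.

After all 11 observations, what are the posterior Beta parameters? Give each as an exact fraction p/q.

obs 1: x=0 → posterior Beta(10, 11/4)
obs 2: x=1 → posterior Beta(11, 11/4)
obs 3: x=1 → posterior Beta(12, 11/4)
obs 4: x=1 → posterior Beta(13, 11/4)
obs 5: x=1 → posterior Beta(14, 11/4)
obs 6: x=0 → posterior Beta(14, 15/4)
obs 7: x=1 → posterior Beta(15, 15/4)
obs 8: x=1 → posterior Beta(16, 15/4)
obs 9: x=1 → posterior Beta(17, 15/4)
obs 10: x=1 → posterior Beta(18, 15/4)
obs 11: x=1 → posterior Beta(19, 15/4)

alpha=19, beta=15/4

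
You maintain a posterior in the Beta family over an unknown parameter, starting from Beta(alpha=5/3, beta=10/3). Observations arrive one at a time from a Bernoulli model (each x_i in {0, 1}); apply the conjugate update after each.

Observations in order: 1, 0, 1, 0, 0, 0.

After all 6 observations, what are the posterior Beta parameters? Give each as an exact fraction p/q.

obs 1: x=1 → posterior Beta(8/3, 10/3)
obs 2: x=0 → posterior Beta(8/3, 13/3)
obs 3: x=1 → posterior Beta(11/3, 13/3)
obs 4: x=0 → posterior Beta(11/3, 16/3)
obs 5: x=0 → posterior Beta(11/3, 19/3)
obs 6: x=0 → posterior Beta(11/3, 22/3)

alpha=11/3, beta=22/3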